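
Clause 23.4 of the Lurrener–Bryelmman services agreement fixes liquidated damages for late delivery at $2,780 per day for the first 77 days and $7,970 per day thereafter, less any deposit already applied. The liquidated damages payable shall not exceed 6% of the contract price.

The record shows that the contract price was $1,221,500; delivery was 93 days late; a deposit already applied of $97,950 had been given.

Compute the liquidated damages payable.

$73,290

First 77 days: 77 × $2,780 = $214,060
Remaining days: (93 − 77) × $7,970 = $127,520
Accrued per-day damages: $214,060 + $127,520 = $341,580
Less deposit already applied: $341,580 − $97,950 = $243,630
Cap: 6% of $1,221,500 = $73,290
Cap at $73,290: $243,630 exceeds the cap → $73,290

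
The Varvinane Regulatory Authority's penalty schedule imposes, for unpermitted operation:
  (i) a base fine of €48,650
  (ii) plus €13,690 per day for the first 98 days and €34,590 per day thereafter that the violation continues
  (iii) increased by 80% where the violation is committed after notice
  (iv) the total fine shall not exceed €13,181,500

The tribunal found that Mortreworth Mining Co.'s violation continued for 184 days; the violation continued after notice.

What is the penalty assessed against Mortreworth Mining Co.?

€7,857,018

First 98 days: 98 × €13,690 = €1,341,620
Remaining days: (184 − 98) × €34,590 = €2,974,740
Per-day component: €1,341,620 + €2,974,740 = €4,316,360
Base plus per-day: €48,650 + €4,316,360 = €4,365,010
Enhancement: 80% of €4,365,010 = €3,492,008
Enhanced fine: €4,365,010 + €3,492,008 = €7,857,018
Cap at €13,181,500: €7,857,018 is within the cap, no reduction.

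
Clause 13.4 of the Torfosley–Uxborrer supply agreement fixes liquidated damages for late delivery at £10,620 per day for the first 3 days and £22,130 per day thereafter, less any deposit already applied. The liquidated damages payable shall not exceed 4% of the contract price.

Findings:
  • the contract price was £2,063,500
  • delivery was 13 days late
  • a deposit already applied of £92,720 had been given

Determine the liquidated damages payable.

£82,540

First 3 days: 3 × £10,620 = £31,860
Remaining days: (13 − 3) × £22,130 = £221,300
Accrued per-day damages: £31,860 + £221,300 = £253,160
Less deposit already applied: £253,160 − £92,720 = £160,440
Cap: 4% of £2,063,500 = £82,540
Cap at £82,540: £160,440 exceeds the cap → £82,540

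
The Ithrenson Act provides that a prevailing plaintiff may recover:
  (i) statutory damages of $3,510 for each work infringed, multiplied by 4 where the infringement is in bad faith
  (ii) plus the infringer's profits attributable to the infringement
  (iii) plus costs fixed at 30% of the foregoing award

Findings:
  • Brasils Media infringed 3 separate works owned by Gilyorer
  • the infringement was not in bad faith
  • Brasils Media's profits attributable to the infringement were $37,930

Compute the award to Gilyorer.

$62,998

Statutory damages: 3 × $3,510 = $10,530
Infringement not in bad faith: no ×4 enhancement.
Combined award: $10,530 + $37,930 = $48,460
Costs: 30% of $48,460 = $14,538
Award plus costs: $48,460 + $14,538 = $62,998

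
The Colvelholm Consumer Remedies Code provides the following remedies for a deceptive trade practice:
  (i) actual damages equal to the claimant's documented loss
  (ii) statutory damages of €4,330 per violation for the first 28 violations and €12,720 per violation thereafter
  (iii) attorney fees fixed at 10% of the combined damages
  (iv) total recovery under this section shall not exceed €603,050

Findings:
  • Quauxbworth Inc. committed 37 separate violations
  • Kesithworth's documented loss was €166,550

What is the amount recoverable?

€442,497

First 28 violations: 28 × €4,330 = €121,240
Remaining violations: (37 − 28) × €12,720 = €114,480
Statutory damages: €121,240 + €114,480 = €235,720
Combined damages: €166,550 + €235,720 = €402,270
Attorney fees: 10% of €402,270 = €40,227
Total before cap: €402,270 + €40,227 = €442,497
Cap at €603,050: €442,497 is within the cap, no reduction.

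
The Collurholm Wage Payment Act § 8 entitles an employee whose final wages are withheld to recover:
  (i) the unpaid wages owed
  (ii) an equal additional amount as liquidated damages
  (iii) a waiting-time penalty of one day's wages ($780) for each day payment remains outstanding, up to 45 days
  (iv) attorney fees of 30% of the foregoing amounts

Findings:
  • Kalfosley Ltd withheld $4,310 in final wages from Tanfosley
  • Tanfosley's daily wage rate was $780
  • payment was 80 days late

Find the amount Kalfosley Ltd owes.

$56,836

Liquidated damages (equal amount): $4,310
Penalty days: min(80, 45) = 45
Waiting-time penalty: 45 × $780 = $35,100
Subtotal: $4,310 + $4,310 + $35,100 = $43,720
Attorney fees: 30% of $43,720 = $13,116
Total award: $43,720 + $13,116 = $56,836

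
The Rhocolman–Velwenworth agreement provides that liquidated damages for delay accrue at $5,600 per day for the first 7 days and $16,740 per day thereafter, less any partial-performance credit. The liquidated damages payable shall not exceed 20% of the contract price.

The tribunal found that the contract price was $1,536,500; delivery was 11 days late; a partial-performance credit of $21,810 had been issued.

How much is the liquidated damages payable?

$84,350

First 7 days: 7 × $5,600 = $39,200
Remaining days: (11 − 7) × $16,740 = $66,960
Accrued per-day damages: $39,200 + $66,960 = $106,160
Less partial-performance credit: $106,160 − $21,810 = $84,350
Cap: 20% of $1,536,500 = $307,300
Cap at $307,300: $84,350 is within the cap, no reduction.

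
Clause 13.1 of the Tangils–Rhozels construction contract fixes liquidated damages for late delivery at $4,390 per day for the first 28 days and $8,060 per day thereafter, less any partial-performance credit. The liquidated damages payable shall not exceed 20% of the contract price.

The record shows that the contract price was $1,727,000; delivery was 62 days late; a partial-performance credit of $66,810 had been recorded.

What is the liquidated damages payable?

$330,150

First 28 days: 28 × $4,390 = $122,920
Remaining days: (62 − 28) × $8,060 = $274,040
Accrued per-day damages: $122,920 + $274,040 = $396,960
Less partial-performance credit: $396,960 − $66,810 = $330,150
Cap: 20% of $1,727,000 = $345,400
Cap at $345,400: $330,150 is within the cap, no reduction.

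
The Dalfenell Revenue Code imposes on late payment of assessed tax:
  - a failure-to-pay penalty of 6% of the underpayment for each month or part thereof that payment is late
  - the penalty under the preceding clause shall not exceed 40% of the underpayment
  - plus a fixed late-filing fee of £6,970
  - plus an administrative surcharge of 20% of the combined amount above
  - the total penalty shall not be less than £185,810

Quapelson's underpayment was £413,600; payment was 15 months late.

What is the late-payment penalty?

Accrued rate: 6% × 15 = 90%, capped at 40% → 40%
Failure-to-pay penalty: 40% of £413,600 = £165,440
Penalty before surcharge: £165,440 + £6,970 = £172,410
Administrative surcharge: 20% of £172,410 = £34,482
Total penalty: £172,410 + £34,482 = £206,892
Minimum £185,810: £206,892 meets the minimum, no increase.

Penalty: £206,892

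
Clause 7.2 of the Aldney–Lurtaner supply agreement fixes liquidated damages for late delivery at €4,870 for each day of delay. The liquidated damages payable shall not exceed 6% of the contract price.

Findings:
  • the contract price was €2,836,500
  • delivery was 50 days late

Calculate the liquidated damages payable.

€170,190

Per-day damages: 50 × €4,870 = €243,500
Cap: 6% of €2,836,500 = €170,190
Cap at €170,190: €243,500 exceeds the cap → €170,190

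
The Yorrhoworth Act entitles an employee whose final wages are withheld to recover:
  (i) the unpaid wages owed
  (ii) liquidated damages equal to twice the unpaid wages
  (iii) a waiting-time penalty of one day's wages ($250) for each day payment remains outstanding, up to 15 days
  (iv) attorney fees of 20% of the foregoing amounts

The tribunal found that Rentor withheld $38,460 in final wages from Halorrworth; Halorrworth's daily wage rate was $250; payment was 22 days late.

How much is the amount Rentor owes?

$142,956

Doubled: 2 × $38,460 = $76,920
Penalty days: min(22, 15) = 15
Waiting-time penalty: 15 × $250 = $3,750
Subtotal: $38,460 + $76,920 + $3,750 = $119,130
Attorney fees: 20% of $119,130 = $23,826
Total award: $119,130 + $23,826 = $142,956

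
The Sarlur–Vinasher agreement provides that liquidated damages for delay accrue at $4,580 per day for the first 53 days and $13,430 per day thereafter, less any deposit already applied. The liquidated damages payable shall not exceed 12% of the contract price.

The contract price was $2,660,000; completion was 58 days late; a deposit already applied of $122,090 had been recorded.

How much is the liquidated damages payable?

First 53 days: 53 × $4,580 = $242,740
Remaining days: (58 − 53) × $13,430 = $67,150
Accrued per-day damages: $242,740 + $67,150 = $309,890
Less deposit already applied: $309,890 − $122,090 = $187,800
Cap: 12% of $2,660,000 = $319,200
Cap at $319,200: $187,800 is within the cap, no reduction.

Liquidated damages: $187,800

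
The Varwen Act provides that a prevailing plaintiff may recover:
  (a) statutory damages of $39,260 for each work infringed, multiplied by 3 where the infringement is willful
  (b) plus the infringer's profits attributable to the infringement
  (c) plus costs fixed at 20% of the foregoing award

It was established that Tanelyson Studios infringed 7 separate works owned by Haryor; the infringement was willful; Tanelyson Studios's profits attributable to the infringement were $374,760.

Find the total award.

$1,439,064

Statutory damages: 7 × $39,260 = $274,820
Trebled: 3 × $274,820 = $824,460
Combined award: $824,460 + $374,760 = $1,199,220
Costs: 20% of $1,199,220 = $239,844
Award plus costs: $1,199,220 + $239,844 = $1,439,064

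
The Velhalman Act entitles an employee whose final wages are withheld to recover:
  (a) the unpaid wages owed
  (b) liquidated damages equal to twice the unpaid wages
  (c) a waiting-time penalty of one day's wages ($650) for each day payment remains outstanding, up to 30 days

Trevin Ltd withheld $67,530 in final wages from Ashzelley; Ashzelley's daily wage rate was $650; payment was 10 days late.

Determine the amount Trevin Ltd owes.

Doubled: 2 × $67,530 = $135,060
Penalty days: min(10, 30) = 10
Waiting-time penalty: 10 × $650 = $6,500
Total award: $67,530 + $135,060 + $6,500 = $209,090

Total award: $209,090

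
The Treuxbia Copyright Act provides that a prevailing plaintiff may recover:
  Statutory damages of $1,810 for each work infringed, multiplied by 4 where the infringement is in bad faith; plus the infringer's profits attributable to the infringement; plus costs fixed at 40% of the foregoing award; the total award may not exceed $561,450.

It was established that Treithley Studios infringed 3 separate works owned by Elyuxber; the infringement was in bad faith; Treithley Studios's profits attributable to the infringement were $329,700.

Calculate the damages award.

Statutory damages: 3 × $1,810 = $5,430
Multiplied by 4: 4 × $5,430 = $21,720
Combined award: $21,720 + $329,700 = $351,420
Costs: 40% of $351,420 = $140,568
Award plus costs: $351,420 + $140,568 = $491,988
Cap at $561,450: $491,988 is within the cap, no reduction.

$491,988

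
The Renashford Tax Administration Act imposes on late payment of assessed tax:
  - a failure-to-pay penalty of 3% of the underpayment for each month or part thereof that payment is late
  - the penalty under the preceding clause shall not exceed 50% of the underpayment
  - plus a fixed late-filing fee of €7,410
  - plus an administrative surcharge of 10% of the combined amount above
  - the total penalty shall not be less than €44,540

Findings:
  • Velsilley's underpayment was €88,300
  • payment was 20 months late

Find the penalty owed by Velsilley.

Accrued rate: 3% × 20 = 60%, capped at 50% → 50%
Failure-to-pay penalty: 50% of €88,300 = €44,150
Penalty before surcharge: €44,150 + €7,410 = €51,560
Administrative surcharge: 10% of €51,560 = €5,156
Total penalty: €51,560 + €5,156 = €56,716
Minimum €44,540: €56,716 meets the minimum, no increase.

€56,716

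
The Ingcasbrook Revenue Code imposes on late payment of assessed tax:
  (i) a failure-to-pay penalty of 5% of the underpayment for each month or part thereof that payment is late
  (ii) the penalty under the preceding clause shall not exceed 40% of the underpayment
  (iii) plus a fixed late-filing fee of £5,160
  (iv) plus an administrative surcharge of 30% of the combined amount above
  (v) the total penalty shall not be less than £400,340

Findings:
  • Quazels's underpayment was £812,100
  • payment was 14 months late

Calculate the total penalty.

Penalty: £429,000

Accrued rate: 5% × 14 = 70%, capped at 40% → 40%
Failure-to-pay penalty: 40% of £812,100 = £324,840
Penalty before surcharge: £324,840 + £5,160 = £330,000
Administrative surcharge: 30% of £330,000 = £99,000
Total penalty: £330,000 + £99,000 = £429,000
Minimum £400,340: £429,000 meets the minimum, no increase.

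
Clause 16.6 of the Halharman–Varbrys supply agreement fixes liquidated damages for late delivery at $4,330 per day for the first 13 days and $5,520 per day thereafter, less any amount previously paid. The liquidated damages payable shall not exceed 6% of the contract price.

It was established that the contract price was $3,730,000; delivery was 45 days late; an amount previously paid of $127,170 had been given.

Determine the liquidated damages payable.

First 13 days: 13 × $4,330 = $56,290
Remaining days: (45 − 13) × $5,520 = $176,640
Accrued per-day damages: $56,290 + $176,640 = $232,930
Less amount previously paid: $232,930 − $127,170 = $105,760
Cap: 6% of $3,730,000 = $223,800
Cap at $223,800: $105,760 is within the cap, no reduction.

$105,760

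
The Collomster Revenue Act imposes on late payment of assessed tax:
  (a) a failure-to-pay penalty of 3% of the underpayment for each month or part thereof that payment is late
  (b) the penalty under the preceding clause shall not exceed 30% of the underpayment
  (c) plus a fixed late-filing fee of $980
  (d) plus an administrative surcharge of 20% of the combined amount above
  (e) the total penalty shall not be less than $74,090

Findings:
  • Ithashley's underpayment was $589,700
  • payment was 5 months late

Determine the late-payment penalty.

Accrued rate: 3% × 5 = 15%, capped at 30% → 15%
Failure-to-pay penalty: 15% of $589,700 = $88,455
Penalty before surcharge: $88,455 + $980 = $89,435
Administrative surcharge: 20% of $89,435 = $17,887
Total penalty: $89,435 + $17,887 = $107,322
Minimum $74,090: $107,322 meets the minimum, no increase.

Penalty: $107,322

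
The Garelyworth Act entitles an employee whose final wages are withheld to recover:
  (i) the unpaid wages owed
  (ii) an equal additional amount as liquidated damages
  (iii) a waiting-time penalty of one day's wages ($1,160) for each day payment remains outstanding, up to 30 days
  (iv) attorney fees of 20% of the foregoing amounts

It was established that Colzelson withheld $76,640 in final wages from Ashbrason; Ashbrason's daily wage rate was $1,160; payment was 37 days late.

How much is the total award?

Liquidated damages (equal amount): $76,640
Penalty days: min(37, 30) = 30
Waiting-time penalty: 30 × $1,160 = $34,800
Subtotal: $76,640 + $76,640 + $34,800 = $188,080
Attorney fees: 20% of $188,080 = $37,616
Total award: $188,080 + $37,616 = $225,696

$225,696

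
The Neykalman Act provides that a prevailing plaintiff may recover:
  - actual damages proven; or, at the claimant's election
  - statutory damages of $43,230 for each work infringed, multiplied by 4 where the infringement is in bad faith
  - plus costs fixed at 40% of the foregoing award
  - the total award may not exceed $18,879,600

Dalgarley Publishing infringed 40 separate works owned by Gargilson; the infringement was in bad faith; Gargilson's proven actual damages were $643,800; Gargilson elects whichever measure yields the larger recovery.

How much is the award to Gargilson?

Statutory damages: 40 × $43,230 = $1,729,200
Multiplied by 4: 4 × $1,729,200 = $6,916,800
Greater of actual damages ($643,800) or enhanced statutory damages ($6,916,800): $6,916,800
Costs: 40% of $6,916,800 = $2,766,720
Award plus costs: $6,916,800 + $2,766,720 = $9,683,520
Cap at $18,879,600: $9,683,520 is within the cap, no reduction.

$9,683,520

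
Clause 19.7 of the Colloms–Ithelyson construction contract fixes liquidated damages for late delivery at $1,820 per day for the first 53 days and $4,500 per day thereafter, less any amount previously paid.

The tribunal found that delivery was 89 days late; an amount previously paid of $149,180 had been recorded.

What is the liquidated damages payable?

First 53 days: 53 × $1,820 = $96,460
Remaining days: (89 − 53) × $4,500 = $162,000
Accrued per-day damages: $96,460 + $162,000 = $258,460
Less amount previously paid: $258,460 − $149,180 = $109,280

$109,280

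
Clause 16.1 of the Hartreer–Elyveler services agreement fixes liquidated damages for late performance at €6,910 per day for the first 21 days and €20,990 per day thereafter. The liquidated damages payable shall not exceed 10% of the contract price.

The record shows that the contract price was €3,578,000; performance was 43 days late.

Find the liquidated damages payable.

€357,800

First 21 days: 21 × €6,910 = €145,110
Remaining days: (43 − 21) × €20,990 = €461,780
Accrued per-day damages: €145,110 + €461,780 = €606,890
Cap: 10% of €3,578,000 = €357,800
Cap at €357,800: €606,890 exceeds the cap → €357,800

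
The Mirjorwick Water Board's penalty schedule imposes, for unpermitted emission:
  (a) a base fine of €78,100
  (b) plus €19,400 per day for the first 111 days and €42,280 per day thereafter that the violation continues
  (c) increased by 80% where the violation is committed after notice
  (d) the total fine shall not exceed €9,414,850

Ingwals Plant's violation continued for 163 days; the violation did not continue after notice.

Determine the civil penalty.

First 111 days: 111 × €19,400 = €2,153,400
Remaining days: (163 − 111) × €42,280 = €2,198,560
Per-day component: €2,153,400 + €2,198,560 = €4,351,960
Base plus per-day: €78,100 + €4,351,960 = €4,430,060
The violation did not continue after notice: no 80% increase.
Cap at €9,414,850: €4,430,060 is within the cap, no reduction.

€4,430,060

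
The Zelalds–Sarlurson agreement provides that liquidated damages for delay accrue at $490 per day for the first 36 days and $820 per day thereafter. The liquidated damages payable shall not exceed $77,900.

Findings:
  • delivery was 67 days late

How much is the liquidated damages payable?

$43,060

First 36 days: 36 × $490 = $17,640
Remaining days: (67 − 36) × $820 = $25,420
Accrued per-day damages: $17,640 + $25,420 = $43,060
Cap at $77,900: $43,060 is within the cap, no reduction.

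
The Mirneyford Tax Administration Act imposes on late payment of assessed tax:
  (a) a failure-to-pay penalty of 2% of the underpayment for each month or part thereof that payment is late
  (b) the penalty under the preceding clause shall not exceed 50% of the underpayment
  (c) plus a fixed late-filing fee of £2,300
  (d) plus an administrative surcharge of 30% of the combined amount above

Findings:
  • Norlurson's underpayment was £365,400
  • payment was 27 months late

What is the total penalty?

Accrued rate: 2% × 27 = 54%, capped at 50% → 50%
Failure-to-pay penalty: 50% of £365,400 = £182,700
Penalty before surcharge: £182,700 + £2,300 = £185,000
Administrative surcharge: 30% of £185,000 = £55,500
Total penalty: £185,000 + £55,500 = £240,500

£240,500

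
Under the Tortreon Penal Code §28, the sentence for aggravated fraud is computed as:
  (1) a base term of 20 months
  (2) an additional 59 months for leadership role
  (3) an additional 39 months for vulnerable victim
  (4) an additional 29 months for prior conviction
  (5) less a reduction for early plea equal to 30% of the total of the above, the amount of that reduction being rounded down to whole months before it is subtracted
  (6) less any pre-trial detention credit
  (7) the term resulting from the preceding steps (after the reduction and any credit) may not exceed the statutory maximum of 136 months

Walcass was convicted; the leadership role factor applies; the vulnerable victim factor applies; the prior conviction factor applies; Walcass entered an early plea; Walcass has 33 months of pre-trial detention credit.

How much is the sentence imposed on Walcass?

70 months

Leadership role enhancement: +59 months
Vulnerable victim enhancement: +39 months
Prior conviction enhancement: +29 months
Adjusted term: 20 months + 59 months + 39 months + 29 months = 147 months
Early plea reduction: 30% of 147 months = 44 months (rounded down)
After reduction: 147 − 44 = 103 months
Less pre-trial detention credit: 103 months − 33 months = 70 months
Cap at 136 months: 70 months is within the cap, no reduction.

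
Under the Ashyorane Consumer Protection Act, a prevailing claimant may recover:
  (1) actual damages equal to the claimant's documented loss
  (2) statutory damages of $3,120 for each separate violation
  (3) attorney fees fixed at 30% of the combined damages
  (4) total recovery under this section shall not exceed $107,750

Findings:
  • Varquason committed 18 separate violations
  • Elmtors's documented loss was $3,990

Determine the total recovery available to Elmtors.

Statutory damages: 18 × $3,120 = $56,160
Combined damages: $3,990 + $56,160 = $60,150
Attorney fees: 30% of $60,150 = $18,045
Total before cap: $60,150 + $18,045 = $78,195
Cap at $107,750: $78,195 is within the cap, no reduction.

Total recovery: $78,195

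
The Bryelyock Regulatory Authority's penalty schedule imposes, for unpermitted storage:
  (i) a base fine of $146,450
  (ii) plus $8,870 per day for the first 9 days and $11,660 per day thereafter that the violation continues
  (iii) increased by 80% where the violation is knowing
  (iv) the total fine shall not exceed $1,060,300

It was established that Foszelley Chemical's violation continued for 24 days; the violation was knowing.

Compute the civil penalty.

First 9 days: 9 × $8,870 = $79,830
Remaining days: (24 − 9) × $11,660 = $174,900
Per-day component: $79,830 + $174,900 = $254,730
Base plus per-day: $146,450 + $254,730 = $401,180
Enhancement: 80% of $401,180 = $320,944
Enhanced fine: $401,180 + $320,944 = $722,124
Cap at $1,060,300: $722,124 is within the cap, no reduction.

$722,124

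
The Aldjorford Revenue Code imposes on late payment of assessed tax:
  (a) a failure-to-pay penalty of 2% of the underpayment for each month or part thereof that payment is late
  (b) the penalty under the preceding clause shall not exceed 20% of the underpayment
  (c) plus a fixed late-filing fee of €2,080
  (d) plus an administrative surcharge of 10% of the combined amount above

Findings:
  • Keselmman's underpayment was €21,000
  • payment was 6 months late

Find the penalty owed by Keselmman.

€5,060

Accrued rate: 2% × 6 = 12%, capped at 20% → 12%
Failure-to-pay penalty: 12% of €21,000 = €2,520
Penalty before surcharge: €2,520 + €2,080 = €4,600
Administrative surcharge: 10% of €4,600 = €460
Total penalty: €4,600 + €460 = €5,060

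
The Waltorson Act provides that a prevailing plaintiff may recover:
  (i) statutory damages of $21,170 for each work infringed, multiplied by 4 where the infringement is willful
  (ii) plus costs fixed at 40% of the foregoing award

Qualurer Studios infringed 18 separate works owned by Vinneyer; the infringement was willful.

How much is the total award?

$2,133,936

Statutory damages: 18 × $21,170 = $381,060
Multiplied by 4: 4 × $381,060 = $1,524,240
Costs: 40% of $1,524,240 = $609,696
Award plus costs: $1,524,240 + $609,696 = $2,133,936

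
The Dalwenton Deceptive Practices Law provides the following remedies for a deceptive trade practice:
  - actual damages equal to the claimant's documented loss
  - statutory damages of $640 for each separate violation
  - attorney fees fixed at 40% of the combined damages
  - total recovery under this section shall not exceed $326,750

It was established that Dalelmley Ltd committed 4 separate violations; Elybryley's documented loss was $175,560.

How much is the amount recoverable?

Statutory damages: 4 × $640 = $2,560
Combined damages: $175,560 + $2,560 = $178,120
Attorney fees: 40% of $178,120 = $71,248
Total before cap: $178,120 + $71,248 = $249,368
Cap at $326,750: $249,368 is within the cap, no reduction.

$249,368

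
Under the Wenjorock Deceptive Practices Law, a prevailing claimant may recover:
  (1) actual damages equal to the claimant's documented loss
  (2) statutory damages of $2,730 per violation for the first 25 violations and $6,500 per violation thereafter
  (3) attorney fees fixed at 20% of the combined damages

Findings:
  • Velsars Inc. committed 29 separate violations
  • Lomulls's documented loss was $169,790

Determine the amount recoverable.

First 25 violations: 25 × $2,730 = $68,250
Remaining violations: (29 − 25) × $6,500 = $26,000
Statutory damages: $68,250 + $26,000 = $94,250
Combined damages: $169,790 + $94,250 = $264,040
Attorney fees: 20% of $264,040 = $52,808
Total recovery: $264,040 + $52,808 = $316,848

Total recovery: $316,848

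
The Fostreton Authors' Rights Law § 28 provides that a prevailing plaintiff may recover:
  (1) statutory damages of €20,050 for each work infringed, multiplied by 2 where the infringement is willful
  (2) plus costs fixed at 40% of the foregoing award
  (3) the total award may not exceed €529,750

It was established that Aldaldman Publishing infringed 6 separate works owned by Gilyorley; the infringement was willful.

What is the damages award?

€336,840

Statutory damages: 6 × €20,050 = €120,300
Doubled: 2 × €120,300 = €240,600
Costs: 40% of €240,600 = €96,240
Award plus costs: €240,600 + €96,240 = €336,840
Cap at €529,750: €336,840 is within the cap, no reduction.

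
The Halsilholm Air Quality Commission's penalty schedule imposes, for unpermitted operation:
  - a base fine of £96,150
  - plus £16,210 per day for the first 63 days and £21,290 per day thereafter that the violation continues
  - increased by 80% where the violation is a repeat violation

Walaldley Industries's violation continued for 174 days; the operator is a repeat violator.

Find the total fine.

First 63 days: 63 × £16,210 = £1,021,230
Remaining days: (174 − 63) × £21,290 = £2,363,190
Per-day component: £1,021,230 + £2,363,190 = £3,384,420
Base plus per-day: £96,150 + £3,384,420 = £3,480,570
Enhancement: 80% of £3,480,570 = £2,784,456
Enhanced fine: £3,480,570 + £2,784,456 = £6,265,026

Civil penalty: £6,265,026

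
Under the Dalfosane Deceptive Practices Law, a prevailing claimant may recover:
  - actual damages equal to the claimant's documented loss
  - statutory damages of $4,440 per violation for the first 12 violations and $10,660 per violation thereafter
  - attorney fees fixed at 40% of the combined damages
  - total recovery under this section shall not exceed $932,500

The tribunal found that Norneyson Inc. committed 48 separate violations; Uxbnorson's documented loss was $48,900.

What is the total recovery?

First 12 violations: 12 × $4,440 = $53,280
Remaining violations: (48 − 12) × $10,660 = $383,760
Statutory damages: $53,280 + $383,760 = $437,040
Combined damages: $48,900 + $437,040 = $485,940
Attorney fees: 40% of $485,940 = $194,376
Total before cap: $485,940 + $194,376 = $680,316
Cap at $932,500: $680,316 is within the cap, no reduction.

Total recovery: $680,316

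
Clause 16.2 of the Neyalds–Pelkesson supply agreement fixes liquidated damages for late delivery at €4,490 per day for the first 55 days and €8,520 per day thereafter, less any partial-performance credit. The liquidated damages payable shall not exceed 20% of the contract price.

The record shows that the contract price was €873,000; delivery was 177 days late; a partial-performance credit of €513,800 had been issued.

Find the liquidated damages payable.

€174,600

First 55 days: 55 × €4,490 = €246,950
Remaining days: (177 − 55) × €8,520 = €1,039,440
Accrued per-day damages: €246,950 + €1,039,440 = €1,286,390
Less partial-performance credit: €1,286,390 − €513,800 = €772,590
Cap: 20% of €873,000 = €174,600
Cap at €174,600: €772,590 exceeds the cap → €174,600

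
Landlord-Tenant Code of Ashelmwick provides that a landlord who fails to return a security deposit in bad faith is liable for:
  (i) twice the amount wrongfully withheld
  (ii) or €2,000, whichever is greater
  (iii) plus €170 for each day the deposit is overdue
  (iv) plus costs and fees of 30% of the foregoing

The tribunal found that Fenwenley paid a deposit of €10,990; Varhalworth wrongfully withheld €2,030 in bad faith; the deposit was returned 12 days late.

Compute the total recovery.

Doubled: 2 × €2,030 = €4,060
Minimum €2,000: €4,060 meets the minimum, no increase.
Late-return penalty: 12 × €170 = €2,040
Damages plus late penalty: €4,060 + €2,040 = €6,100
Costs and fees: 30% of €6,100 = €1,830
Total recovery: €6,100 + €1,830 = €7,930

€7,930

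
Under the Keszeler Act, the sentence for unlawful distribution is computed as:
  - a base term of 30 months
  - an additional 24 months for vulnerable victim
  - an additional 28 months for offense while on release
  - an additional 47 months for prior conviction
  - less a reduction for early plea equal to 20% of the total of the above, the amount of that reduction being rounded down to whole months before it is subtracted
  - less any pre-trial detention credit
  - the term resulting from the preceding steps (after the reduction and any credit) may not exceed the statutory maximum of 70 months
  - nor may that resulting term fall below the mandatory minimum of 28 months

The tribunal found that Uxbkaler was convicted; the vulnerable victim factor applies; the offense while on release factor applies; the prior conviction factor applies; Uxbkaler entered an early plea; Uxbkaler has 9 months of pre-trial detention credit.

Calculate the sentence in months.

Vulnerable victim enhancement: +24 months
Offense while on release enhancement: +28 months
Prior conviction enhancement: +47 months
Adjusted term: 30 months + 24 months + 28 months + 47 months = 129 months
Early plea reduction: 20% of 129 months = 25 months (rounded down)
After reduction: 129 − 25 = 104 months
Less pre-trial detention credit: 104 months − 9 months = 95 months
Cap at 70 months: 95 months exceeds the cap → 70 months
Minimum 28 months: 70 months meets the minimum, no increase.

Sentence: 70 months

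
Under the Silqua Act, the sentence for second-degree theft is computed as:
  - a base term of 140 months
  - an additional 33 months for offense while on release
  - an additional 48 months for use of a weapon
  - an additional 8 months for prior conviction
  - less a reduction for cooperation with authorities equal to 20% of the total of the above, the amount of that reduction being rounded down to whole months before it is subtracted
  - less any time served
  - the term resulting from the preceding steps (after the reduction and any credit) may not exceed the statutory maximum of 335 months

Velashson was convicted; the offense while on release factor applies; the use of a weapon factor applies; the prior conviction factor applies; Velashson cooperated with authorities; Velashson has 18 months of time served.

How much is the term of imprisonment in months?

Offense while on release enhancement: +33 months
Use of a weapon enhancement: +48 months
Prior conviction enhancement: +8 months
Adjusted term: 140 months + 33 months + 48 months + 8 months = 229 months
Cooperation with authorities reduction: 20% of 229 months = 45 months (rounded down)
After reduction: 229 − 45 = 184 months
Less time served: 184 months − 18 months = 166 months
Cap at 335 months: 166 months is within the cap, no reduction.

166 months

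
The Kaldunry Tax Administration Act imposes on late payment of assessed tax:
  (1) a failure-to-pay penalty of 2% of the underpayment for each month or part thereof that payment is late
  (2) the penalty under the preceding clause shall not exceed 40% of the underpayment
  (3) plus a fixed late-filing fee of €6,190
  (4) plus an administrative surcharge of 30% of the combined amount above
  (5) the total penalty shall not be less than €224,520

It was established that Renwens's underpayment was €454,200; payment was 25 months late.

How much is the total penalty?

€244,231

Accrued rate: 2% × 25 = 50%, capped at 40% → 40%
Failure-to-pay penalty: 40% of €454,200 = €181,680
Penalty before surcharge: €181,680 + €6,190 = €187,870
Administrative surcharge: 30% of €187,870 = €56,361
Total penalty: €187,870 + €56,361 = €244,231
Minimum €224,520: €244,231 meets the minimum, no increase.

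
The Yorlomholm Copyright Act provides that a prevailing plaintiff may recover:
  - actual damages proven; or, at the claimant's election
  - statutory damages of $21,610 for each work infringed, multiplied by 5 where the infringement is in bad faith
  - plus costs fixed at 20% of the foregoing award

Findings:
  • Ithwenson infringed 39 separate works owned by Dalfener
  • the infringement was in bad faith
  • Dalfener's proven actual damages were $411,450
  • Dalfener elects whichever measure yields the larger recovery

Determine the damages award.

$5,056,740

Statutory damages: 39 × $21,610 = $842,790
Multiplied by 5: 5 × $842,790 = $4,213,950
Greater of actual damages ($411,450) or enhanced statutory damages ($4,213,950): $4,213,950
Costs: 20% of $4,213,950 = $842,790
Award plus costs: $4,213,950 + $842,790 = $5,056,740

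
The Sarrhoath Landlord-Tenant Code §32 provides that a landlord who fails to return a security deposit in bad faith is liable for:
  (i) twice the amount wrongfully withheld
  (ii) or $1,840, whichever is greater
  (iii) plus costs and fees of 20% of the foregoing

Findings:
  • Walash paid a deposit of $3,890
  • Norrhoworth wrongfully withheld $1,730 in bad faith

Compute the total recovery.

$4,152

Doubled: 2 × $1,730 = $3,460
Minimum $1,840: $3,460 meets the minimum, no increase.
Costs and fees: 20% of $3,460 = $692
Total recovery: $3,460 + $692 = $4,152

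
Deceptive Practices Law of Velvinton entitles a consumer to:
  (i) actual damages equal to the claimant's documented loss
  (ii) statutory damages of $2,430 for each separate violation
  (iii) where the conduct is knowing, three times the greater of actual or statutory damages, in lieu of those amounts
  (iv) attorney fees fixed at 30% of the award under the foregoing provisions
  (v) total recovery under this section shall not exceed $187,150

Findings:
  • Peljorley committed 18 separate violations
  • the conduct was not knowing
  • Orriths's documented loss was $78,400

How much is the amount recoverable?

$158,782

Statutory damages: 18 × $2,430 = $43,740
Conduct not knowing: the in-lieu enhancement does not apply.
Actual plus statutory damages: $78,400 + $43,740 = $122,140
Attorney fees: 30% of $122,140 = $36,642
Total before cap: $122,140 + $36,642 = $158,782
Cap at $187,150: $158,782 is within the cap, no reduction.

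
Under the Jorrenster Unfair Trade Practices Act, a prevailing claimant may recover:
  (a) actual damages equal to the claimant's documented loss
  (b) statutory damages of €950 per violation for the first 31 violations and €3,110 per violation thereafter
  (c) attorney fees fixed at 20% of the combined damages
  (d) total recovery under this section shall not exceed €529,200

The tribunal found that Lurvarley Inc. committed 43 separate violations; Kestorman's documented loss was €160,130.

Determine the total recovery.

First 31 violations: 31 × €950 = €29,450
Remaining violations: (43 − 31) × €3,110 = €37,320
Statutory damages: €29,450 + €37,320 = €66,770
Combined damages: €160,130 + €66,770 = €226,900
Attorney fees: 20% of €226,900 = €45,380
Total before cap: €226,900 + €45,380 = €272,280
Cap at €529,200: €272,280 is within the cap, no reduction.

€272,280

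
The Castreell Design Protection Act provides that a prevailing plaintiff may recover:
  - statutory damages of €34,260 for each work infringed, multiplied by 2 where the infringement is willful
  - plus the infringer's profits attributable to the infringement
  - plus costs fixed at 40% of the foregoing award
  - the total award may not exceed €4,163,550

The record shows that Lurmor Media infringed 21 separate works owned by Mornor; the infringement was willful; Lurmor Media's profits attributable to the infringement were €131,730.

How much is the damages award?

Award: €2,198,910

Statutory damages: 21 × €34,260 = €719,460
Doubled: 2 × €719,460 = €1,438,920
Combined award: €1,438,920 + €131,730 = €1,570,650
Costs: 40% of €1,570,650 = €628,260
Award plus costs: €1,570,650 + €628,260 = €2,198,910
Cap at €4,163,550: €2,198,910 is within the cap, no reduction.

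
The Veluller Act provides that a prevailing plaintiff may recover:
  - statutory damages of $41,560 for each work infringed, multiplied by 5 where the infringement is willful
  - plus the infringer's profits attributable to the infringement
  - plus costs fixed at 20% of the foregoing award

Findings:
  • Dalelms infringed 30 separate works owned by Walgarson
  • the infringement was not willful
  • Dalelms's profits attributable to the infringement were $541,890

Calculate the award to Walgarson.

Statutory damages: 30 × $41,560 = $1,246,800
Infringement not willful: no ×5 enhancement.
Combined award: $1,246,800 + $541,890 = $1,788,690
Costs: 20% of $1,788,690 = $357,738
Award plus costs: $1,788,690 + $357,738 = $2,146,428

$2,146,428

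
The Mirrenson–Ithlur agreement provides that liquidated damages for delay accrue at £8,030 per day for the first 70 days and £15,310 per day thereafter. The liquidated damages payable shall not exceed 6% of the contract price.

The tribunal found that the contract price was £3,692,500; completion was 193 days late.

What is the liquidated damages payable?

£221,550

First 70 days: 70 × £8,030 = £562,100
Remaining days: (193 − 70) × £15,310 = £1,883,130
Accrued per-day damages: £562,100 + £1,883,130 = £2,445,230
Cap: 6% of £3,692,500 = £221,550
Cap at £221,550: £2,445,230 exceeds the cap → £221,550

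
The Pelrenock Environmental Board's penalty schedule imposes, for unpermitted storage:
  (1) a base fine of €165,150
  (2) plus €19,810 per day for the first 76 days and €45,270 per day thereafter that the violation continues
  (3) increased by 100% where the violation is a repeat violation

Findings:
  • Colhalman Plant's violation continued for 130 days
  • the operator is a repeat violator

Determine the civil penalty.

€8,230,580

First 76 days: 76 × €19,810 = €1,505,560
Remaining days: (130 − 76) × €45,270 = €2,444,580
Per-day component: €1,505,560 + €2,444,580 = €3,950,140
Base plus per-day: €165,150 + €3,950,140 = €4,115,290
Enhancement: 100% of €4,115,290 = €4,115,290
Enhanced fine: €4,115,290 + €4,115,290 = €8,230,580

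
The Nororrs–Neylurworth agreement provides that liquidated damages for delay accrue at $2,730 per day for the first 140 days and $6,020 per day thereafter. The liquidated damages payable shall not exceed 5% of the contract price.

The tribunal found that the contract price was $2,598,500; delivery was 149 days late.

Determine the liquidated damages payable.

First 140 days: 140 × $2,730 = $382,200
Remaining days: (149 − 140) × $6,020 = $54,180
Accrued per-day damages: $382,200 + $54,180 = $436,380
Cap: 5% of $2,598,500 = $129,925
Cap at $129,925: $436,380 exceeds the cap → $129,925

Liquidated damages: $129,925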